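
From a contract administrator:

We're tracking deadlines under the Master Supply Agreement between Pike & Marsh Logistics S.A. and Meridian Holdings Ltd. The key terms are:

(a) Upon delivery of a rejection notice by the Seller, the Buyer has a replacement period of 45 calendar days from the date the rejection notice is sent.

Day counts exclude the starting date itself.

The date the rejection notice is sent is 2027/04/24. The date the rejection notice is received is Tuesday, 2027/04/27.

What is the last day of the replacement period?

2027/06/08

Adding 45 calendar days to 2027/04/24 gives 2027/06/08, which is the last day of the replacement period.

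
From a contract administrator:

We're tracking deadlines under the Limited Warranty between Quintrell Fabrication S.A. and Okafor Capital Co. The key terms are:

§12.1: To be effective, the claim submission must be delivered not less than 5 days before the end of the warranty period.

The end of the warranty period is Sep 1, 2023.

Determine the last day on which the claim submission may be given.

Counting back 5 calendar days from Sep 1, 2023 gives Aug 27, 2023.

Aug 27, 2023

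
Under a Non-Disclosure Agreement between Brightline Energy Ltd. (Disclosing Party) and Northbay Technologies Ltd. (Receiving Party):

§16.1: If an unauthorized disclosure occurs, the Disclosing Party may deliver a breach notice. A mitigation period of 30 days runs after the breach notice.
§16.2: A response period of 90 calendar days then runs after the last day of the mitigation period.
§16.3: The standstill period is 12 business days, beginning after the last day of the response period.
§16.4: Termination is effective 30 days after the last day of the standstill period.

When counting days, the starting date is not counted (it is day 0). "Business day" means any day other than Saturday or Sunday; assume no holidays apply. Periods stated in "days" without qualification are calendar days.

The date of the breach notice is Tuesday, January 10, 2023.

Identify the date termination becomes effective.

June 25, 2023

Adding 30 calendar days to January 10, 2023 gives February 9, 2023, which is the last day of the mitigation period.
The last day of the response period: 90 calendar days after February 9, 2023 is May 10, 2023.
The last day of the standstill period: counting 12 business days from Wednesday, May 10, 2023 (May 11, May 12, May 15, May 16, …, May 24, May 25, May 26, skipping weekends) reaches Friday, May 26, 2023.
The date termination becomes effective: May 26, 2023 + 30 days = June 25, 2023.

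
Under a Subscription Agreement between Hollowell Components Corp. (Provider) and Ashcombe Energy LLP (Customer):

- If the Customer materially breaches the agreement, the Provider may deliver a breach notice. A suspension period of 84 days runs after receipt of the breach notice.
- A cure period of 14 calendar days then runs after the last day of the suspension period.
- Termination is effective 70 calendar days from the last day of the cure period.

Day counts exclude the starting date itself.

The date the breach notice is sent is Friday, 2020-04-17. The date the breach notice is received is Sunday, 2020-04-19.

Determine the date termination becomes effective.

The last day of the suspension period: 2020-04-19 + 84 days = 2020-07-12.
Adding 14 calendar days to 2020-07-12 gives 2020-07-26, which is the last day of the cure period.
The date termination becomes effective: 70 calendar days after 2020-07-26 is 2020-10-04.

2020-10-04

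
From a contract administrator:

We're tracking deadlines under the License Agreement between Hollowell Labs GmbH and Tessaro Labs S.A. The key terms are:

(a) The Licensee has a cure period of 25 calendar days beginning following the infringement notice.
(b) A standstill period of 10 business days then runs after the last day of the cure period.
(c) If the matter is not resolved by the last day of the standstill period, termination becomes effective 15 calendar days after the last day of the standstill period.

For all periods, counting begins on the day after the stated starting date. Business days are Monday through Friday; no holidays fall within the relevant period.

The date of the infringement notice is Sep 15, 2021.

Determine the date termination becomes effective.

Adding 25 calendar days to Sep 15, 2021 gives Oct 10, 2021, which is the last day of the cure period.
The last day of the standstill period: counting 10 business days from Sunday, Oct 10, 2021 (Oct 11, Oct 12, Oct 13, Oct 14, Oct 15, Oct 18, Oct 19, Oct 20, Oct 21, Oct 22, skipping weekends) reaches Friday, Oct 22, 2021.
The date termination becomes effective: 15 calendar days after Oct 22, 2021 is Nov 6, 2021.

Nov 6, 2021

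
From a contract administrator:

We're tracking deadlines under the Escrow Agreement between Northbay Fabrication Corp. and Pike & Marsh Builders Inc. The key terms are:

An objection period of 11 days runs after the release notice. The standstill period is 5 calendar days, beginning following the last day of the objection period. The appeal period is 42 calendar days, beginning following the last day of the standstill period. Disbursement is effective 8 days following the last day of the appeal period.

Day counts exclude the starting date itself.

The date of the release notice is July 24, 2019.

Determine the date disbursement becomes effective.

September 28, 2019

Adding 11 calendar days to July 24, 2019 gives August 4, 2019, which is the last day of the objection period.
Adding 5 calendar days to August 4, 2019 gives August 9, 2019, which is the last day of the standstill period.
The last day of the appeal period: August 9, 2019 + 42 days = September 20, 2019.
The date disbursement becomes effective: September 20, 2019 + 8 days = September 28, 2019.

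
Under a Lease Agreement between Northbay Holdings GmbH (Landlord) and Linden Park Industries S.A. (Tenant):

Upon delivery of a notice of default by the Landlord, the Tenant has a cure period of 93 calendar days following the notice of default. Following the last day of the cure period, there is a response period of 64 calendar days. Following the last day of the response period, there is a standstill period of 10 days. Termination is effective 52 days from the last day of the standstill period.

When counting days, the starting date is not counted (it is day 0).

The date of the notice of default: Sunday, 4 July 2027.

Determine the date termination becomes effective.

8 February 2028

The last day of the cure period: 93 calendar days after 4 July 2027 is 5 October 2027.
Adding 64 calendar days to 5 October 2027 gives 8 December 2027, which is the last day of the response period.
The last day of the standstill period: 10 calendar days after 8 December 2027 is 18 December 2027.
The date termination becomes effective: 52 calendar days after 18 December 2027 is 8 February 2028.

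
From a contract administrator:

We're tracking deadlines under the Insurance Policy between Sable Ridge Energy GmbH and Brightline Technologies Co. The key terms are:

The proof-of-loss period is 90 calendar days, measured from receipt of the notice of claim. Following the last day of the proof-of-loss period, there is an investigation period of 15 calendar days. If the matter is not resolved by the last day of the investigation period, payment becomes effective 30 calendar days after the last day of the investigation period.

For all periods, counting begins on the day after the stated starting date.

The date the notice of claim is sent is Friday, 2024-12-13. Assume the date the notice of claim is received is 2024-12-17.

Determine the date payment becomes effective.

2025-05-01

The last day of the proof-of-loss period: 90 calendar days after 2024-12-17 is 2025-03-17.
The last day of the investigation period: 15 calendar days after 2025-03-17 is 2025-04-01.
The date payment becomes effective: 30 calendar days after 2025-04-01 is 2025-05-01.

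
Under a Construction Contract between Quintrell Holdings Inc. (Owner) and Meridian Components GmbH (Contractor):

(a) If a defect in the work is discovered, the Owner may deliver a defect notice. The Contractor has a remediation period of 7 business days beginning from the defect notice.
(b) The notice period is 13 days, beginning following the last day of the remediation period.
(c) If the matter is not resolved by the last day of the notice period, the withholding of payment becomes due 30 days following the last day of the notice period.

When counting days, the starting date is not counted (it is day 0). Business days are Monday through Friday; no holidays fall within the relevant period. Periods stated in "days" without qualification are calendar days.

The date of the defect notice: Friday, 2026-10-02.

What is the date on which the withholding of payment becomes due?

The last day of the remediation period: 7 business days after Friday, 2026-10-02, skipping weekends — Oct 5, Oct 6, Oct 7, Oct 8, Oct 9, Oct 12, Oct 13 — lands on Tuesday, 2026-10-13.
Adding 13 calendar days to 2026-10-13 gives 2026-10-26, which is the last day of the notice period.
Adding 30 calendar days to 2026-10-26 gives 2026-11-25, which is the date on which the withholding of payment becomes due.

2026-11-25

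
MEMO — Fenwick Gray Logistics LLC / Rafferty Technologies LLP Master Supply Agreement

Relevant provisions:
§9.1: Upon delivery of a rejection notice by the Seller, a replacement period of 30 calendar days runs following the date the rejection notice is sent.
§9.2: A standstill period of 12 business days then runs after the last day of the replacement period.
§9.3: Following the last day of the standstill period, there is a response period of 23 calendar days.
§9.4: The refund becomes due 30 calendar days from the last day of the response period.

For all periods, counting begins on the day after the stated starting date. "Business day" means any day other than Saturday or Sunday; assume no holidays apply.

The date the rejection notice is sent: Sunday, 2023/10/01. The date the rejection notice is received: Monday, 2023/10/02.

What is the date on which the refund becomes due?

The last day of the replacement period: 30 calendar days after 2023/10/01 is 2023/10/31.
From Tuesday, 2023/10/31, 12 business days (Nov 1, Nov 2, Nov 3, Nov 6, …, Nov 14, Nov 15, Nov 16, skipping weekends) brings us to Thursday, 2023/11/16, which is the last day of the standstill period.
The last day of the response period: 2023/11/16 + 23 days = 2023/12/09.
The date on which the refund becomes due: 2023/12/09 + 30 days = 2024/01/08.

2024/01/08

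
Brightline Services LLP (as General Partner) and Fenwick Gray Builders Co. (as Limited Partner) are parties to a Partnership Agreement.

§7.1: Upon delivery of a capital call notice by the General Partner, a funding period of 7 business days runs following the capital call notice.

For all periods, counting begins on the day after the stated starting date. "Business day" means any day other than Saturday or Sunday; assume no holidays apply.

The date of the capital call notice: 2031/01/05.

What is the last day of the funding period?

2031/01/14

From Sunday, 2031/01/05, 7 business days (Jan 6, Jan 7, Jan 8, Jan 9, Jan 10, Jan 13, Jan 14, skipping weekends) brings us to Tuesday, 2031/01/14, which is the last day of the funding period.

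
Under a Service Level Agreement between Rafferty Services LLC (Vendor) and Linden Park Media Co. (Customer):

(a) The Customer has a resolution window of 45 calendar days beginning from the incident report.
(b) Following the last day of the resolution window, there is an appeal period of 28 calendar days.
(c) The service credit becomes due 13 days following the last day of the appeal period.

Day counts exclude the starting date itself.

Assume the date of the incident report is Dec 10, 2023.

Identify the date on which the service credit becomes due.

Adding 45 calendar days to Dec 10, 2023 gives Jan 24, 2024, which is the last day of the resolution window.
The last day of the appeal period: 28 calendar days after Jan 24, 2024 is Feb 21, 2024.
The date on which the service credit becomes due: Feb 21, 2024 + 13 days = Mar 5, 2024.

Mar 5, 2024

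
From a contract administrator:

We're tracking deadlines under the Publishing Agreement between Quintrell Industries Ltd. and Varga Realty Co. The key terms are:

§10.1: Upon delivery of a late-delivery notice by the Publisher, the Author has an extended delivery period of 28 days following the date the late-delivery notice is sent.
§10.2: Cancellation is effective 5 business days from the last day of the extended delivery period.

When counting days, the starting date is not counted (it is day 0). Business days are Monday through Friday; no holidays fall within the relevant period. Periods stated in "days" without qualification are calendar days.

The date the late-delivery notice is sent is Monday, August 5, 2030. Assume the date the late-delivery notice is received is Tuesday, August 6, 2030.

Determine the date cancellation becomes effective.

Adding 28 calendar days to August 5, 2030 gives September 2, 2030, which is the last day of the extended delivery period.
From Monday, September 2, 2030, 5 business days (Sep 3, Sep 4, Sep 5, Sep 6, Sep 9, skipping weekends) brings us to Monday, September 9, 2030, which is the date cancellation becomes effective.

September 9, 2030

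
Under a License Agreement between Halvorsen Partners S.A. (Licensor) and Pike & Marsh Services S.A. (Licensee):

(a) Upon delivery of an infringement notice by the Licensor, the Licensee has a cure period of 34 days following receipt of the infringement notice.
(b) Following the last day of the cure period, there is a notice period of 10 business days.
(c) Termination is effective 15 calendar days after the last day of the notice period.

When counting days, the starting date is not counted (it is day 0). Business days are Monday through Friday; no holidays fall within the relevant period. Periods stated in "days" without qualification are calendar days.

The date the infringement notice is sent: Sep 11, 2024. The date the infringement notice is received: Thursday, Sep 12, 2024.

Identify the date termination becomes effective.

Nov 14, 2024

The last day of the cure period: 34 calendar days after Sep 12, 2024 is Oct 16, 2024.
From Wednesday, Oct 16, 2024, 10 business days (Oct 17, Oct 18, Oct 21, Oct 22, Oct 23, Oct 24, Oct 25, Oct 28, Oct 29, Oct 30, skipping weekends) brings us to Wednesday, Oct 30, 2024, which is the last day of the notice period.
The date termination becomes effective: 15 calendar days after Oct 30, 2024 is Nov 14, 2024.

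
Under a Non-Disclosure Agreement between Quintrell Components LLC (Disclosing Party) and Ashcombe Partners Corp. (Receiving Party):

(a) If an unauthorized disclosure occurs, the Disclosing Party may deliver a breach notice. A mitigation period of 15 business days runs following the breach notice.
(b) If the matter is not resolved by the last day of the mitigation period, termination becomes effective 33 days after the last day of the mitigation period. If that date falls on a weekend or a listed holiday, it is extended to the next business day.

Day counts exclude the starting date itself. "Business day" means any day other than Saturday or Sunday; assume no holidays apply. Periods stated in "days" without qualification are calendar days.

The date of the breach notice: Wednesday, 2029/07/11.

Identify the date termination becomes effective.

2029/09/03

The last day of the mitigation period: counting 15 business days from Wednesday, 2029/07/11 (Jul 12, Jul 13, Jul 16, Jul 17, …, Jul 30, Jul 31, Aug 1, skipping weekends) reaches Wednesday, 2029/08/01.
The date termination becomes effective: 2029/08/01 + 33 days = 2029/09/03. 2029/09/03 is a Monday, so no roll-forward applies.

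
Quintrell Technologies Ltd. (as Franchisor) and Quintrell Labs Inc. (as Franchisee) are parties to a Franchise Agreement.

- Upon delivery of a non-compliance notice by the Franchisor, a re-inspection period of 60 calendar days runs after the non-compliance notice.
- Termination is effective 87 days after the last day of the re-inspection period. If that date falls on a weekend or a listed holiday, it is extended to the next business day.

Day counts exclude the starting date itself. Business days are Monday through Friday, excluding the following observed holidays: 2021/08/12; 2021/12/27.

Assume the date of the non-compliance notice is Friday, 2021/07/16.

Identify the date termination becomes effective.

Adding 60 calendar days to 2021/07/16 gives 2021/09/14, which is the last day of the re-inspection period.
Adding 87 calendar days to 2021/09/14 gives 2021/12/10, which is the date termination becomes effective. 2021/12/10 is a Friday and is not a listed holiday, so no roll-forward applies.

2021/12/10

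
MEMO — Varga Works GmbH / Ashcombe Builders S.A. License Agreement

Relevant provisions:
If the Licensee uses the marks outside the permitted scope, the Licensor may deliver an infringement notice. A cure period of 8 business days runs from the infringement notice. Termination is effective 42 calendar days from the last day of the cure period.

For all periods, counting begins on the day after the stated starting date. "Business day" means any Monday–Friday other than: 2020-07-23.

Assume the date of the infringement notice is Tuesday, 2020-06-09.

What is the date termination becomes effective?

From Tuesday, 2020-06-09, 8 business days (Jun 10, Jun 11, Jun 12, Jun 15, Jun 16, Jun 17, Jun 18, Jun 19, skipping weekends) brings us to Friday, 2020-06-19, which is the last day of the cure period.
The date termination becomes effective: 2020-06-19 + 42 days = 2020-07-31.

2020-07-31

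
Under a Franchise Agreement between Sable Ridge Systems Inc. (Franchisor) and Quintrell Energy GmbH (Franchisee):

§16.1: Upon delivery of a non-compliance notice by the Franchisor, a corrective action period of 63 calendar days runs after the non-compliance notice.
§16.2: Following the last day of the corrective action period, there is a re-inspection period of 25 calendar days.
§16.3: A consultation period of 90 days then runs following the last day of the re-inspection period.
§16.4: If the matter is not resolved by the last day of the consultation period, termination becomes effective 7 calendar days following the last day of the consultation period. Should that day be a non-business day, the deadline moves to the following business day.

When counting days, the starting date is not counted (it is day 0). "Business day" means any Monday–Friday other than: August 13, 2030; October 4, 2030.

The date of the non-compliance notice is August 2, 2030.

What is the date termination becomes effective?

Adding 63 calendar days to August 2, 2030 gives October 4, 2030, which is the last day of the corrective action period.
The last day of the re-inspection period: October 4, 2030 + 25 days = October 29, 2030.
The last day of the consultation period: October 29, 2030 + 90 days = January 27, 2031.
The date termination becomes effective: 7 calendar days after January 27, 2031 is February 3, 2031. February 3, 2031 is a Monday and is not a listed holiday, so no roll-forward applies.

February 3, 2031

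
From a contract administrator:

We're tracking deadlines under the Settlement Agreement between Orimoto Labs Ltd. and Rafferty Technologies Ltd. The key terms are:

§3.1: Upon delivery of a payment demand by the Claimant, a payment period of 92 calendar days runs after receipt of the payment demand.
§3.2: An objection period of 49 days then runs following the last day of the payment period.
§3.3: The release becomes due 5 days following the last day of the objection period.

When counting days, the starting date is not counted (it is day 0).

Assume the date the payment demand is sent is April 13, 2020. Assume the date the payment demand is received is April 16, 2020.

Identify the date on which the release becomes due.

The last day of the payment period: 92 calendar days after April 16, 2020 is July 17, 2020.
The last day of the objection period: July 17, 2020 + 49 days = September 4, 2020.
Adding 5 calendar days to September 4, 2020 gives September 9, 2020, which is the date on which the release becomes due.

September 9, 2020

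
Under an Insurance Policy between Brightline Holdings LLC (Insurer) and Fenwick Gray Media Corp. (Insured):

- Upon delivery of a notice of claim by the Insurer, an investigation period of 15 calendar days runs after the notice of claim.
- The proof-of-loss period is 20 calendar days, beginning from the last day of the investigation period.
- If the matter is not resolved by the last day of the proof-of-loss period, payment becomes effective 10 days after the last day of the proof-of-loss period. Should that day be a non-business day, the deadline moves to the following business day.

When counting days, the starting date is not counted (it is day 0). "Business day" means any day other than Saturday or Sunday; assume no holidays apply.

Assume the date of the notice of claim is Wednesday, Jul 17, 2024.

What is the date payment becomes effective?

The last day of the investigation period: Jul 17, 2024 + 15 days = Aug 1, 2024.
The last day of the proof-of-loss period: 20 calendar days after Aug 1, 2024 is Aug 21, 2024.
The date payment becomes effective: Aug 21, 2024 + 10 days = Aug 31, 2024. That falls on a Saturday, so it rolls to the next business day, Monday, Sep 2, 2024.

Sep 2, 2024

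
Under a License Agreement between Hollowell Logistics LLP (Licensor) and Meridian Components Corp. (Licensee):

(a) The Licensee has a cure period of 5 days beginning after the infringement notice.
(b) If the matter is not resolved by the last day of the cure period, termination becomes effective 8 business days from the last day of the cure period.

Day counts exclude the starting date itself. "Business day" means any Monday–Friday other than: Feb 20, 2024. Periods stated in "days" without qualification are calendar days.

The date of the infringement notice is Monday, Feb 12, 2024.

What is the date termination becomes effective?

The last day of the cure period: 5 calendar days after Feb 12, 2024 is Feb 17, 2024.
The date termination becomes effective: counting 8 business days from Saturday, Feb 17, 2024 (Feb 19, Feb 21, Feb 22, Feb 23, Feb 26, Feb 27, Feb 28, Feb 29, skipping weekends and the listed holiday on Feb 20) reaches Thursday, Feb 29, 2024.

Feb 29, 2024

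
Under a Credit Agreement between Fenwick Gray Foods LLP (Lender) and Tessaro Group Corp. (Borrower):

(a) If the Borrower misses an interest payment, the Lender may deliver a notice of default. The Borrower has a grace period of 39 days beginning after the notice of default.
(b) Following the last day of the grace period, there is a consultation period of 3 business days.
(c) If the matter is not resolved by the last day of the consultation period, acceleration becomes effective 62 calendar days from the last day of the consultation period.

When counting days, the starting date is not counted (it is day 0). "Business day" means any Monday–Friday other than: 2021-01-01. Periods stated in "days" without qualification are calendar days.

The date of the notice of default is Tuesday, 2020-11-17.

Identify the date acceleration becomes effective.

Adding 39 calendar days to 2020-11-17 gives 2020-12-26, which is the last day of the grace period.
The last day of the consultation period: 3 business days after Saturday, 2020-12-26, skipping weekends — Dec 28, Dec 29, Dec 30 — lands on Wednesday, 2020-12-30.
Adding 62 calendar days to 2020-12-30 gives 2021-03-02, which is the date acceleration becomes effective.

2021-03-02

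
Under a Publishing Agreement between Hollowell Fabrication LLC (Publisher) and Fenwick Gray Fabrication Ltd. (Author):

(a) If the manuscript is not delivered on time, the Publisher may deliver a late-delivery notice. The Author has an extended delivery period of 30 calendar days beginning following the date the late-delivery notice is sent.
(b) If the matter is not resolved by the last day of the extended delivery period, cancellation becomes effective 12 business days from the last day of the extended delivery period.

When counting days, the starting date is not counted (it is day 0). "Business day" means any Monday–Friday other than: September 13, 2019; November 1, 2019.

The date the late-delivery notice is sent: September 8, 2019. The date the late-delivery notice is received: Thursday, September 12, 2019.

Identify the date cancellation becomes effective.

The last day of the extended delivery period: September 8, 2019 + 30 days = October 8, 2019.
The date cancellation becomes effective: 12 business days after Tuesday, October 8, 2019, skipping weekends — Oct 9, Oct 10, Oct 11, Oct 14, …, Oct 22, Oct 23, Oct 24 — lands on Thursday, October 24, 2019.

October 24, 2019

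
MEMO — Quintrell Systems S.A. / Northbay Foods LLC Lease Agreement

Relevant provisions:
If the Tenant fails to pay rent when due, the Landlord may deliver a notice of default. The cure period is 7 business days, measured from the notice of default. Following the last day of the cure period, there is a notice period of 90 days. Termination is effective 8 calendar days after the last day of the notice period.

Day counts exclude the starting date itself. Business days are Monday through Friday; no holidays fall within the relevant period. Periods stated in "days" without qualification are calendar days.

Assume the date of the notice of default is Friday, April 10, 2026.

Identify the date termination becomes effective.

From Friday, April 10, 2026, 7 business days (Apr 13, Apr 14, Apr 15, Apr 16, Apr 17, Apr 20, Apr 21, skipping weekends) brings us to Tuesday, April 21, 2026, which is the last day of the cure period.
The last day of the notice period: 90 calendar days after April 21, 2026 is July 20, 2026.
The date termination becomes effective: 8 calendar days after July 20, 2026 is July 28, 2026.

July 28, 2026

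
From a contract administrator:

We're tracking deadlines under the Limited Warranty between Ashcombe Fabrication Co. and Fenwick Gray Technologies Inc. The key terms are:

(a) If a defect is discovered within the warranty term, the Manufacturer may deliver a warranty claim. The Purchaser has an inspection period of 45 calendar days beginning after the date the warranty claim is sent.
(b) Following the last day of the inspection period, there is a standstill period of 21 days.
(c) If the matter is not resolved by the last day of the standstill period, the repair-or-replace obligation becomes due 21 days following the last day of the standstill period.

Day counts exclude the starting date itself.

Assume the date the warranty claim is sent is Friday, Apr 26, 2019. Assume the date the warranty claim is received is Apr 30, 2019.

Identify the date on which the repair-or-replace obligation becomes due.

Jul 22, 2019

The last day of the inspection period: 45 calendar days after Apr 26, 2019 is Jun 10, 2019.
The last day of the standstill period: Jun 10, 2019 + 21 days = Jul 1, 2019.
The date on which the repair-or-replace obligation becomes due: 21 calendar days after Jul 1, 2019 is Jul 22, 2019.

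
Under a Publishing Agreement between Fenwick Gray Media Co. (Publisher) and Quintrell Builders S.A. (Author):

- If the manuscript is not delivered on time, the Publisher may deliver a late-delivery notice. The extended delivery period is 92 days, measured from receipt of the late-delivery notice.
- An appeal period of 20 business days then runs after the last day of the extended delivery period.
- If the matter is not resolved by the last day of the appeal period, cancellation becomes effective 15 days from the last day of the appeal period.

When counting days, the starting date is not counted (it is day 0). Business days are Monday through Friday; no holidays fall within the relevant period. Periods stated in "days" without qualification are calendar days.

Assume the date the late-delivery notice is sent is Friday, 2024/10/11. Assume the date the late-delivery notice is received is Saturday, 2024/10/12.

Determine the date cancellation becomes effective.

2025/02/22

The last day of the extended delivery period: 92 calendar days after 2024/10/12 is 2025/01/12.
The last day of the appeal period: 20 business days after Sunday, 2025/01/12, skipping weekends — Jan 13, Jan 14, Jan 15, Jan 16, …, Feb 5, Feb 6, Feb 7 — lands on Friday, 2025/02/07.
The date cancellation becomes effective: 2025/02/07 + 15 days = 2025/02/22.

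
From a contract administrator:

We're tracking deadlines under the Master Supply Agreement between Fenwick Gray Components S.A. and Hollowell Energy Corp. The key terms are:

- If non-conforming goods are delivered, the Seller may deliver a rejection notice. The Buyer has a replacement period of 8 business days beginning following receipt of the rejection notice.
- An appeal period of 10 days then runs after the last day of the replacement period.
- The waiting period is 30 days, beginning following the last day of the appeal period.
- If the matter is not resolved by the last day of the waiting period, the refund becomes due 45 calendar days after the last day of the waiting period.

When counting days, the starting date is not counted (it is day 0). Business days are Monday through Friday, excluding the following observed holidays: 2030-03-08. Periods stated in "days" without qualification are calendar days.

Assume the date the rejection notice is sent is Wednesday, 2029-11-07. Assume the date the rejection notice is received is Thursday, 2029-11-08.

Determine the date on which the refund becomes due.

2030-02-13

The last day of the replacement period: 8 business days after Thursday, 2029-11-08, skipping weekends — Nov 9, Nov 12, Nov 13, Nov 14, Nov 15, Nov 16, Nov 19, Nov 20 — lands on Tuesday, 2029-11-20.
The last day of the appeal period: 10 calendar days after 2029-11-20 is 2029-11-30.
Adding 30 calendar days to 2029-11-30 gives 2029-12-30, which is the last day of the waiting period.
The date on which the refund becomes due: 2029-12-30 + 45 days = 2030-02-13.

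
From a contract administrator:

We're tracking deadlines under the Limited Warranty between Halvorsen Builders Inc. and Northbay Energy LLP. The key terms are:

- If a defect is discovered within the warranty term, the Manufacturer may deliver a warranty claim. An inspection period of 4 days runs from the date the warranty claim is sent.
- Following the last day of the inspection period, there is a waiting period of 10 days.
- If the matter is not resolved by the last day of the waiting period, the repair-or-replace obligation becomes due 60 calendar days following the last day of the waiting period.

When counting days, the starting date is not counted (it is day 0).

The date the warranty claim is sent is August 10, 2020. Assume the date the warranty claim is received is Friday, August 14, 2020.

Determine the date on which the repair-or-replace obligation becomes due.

October 23, 2020

The last day of the inspection period: 4 calendar days after August 10, 2020 is August 14, 2020.
Adding 10 calendar days to August 14, 2020 gives August 24, 2020, which is the last day of the waiting period.
The date on which the repair-or-replace obligation becomes due: 60 calendar days after August 24, 2020 is October 23, 2020.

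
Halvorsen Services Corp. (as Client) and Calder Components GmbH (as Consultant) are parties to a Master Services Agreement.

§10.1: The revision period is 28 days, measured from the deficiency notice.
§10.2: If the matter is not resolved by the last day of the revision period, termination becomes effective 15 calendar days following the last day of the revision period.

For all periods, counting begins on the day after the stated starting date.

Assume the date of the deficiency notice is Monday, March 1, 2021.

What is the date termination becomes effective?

The last day of the revision period: March 1, 2021 + 28 days = March 29, 2021.
Adding 15 calendar days to March 29, 2021 gives April 13, 2021, which is the date termination becomes effective.

April 13, 2021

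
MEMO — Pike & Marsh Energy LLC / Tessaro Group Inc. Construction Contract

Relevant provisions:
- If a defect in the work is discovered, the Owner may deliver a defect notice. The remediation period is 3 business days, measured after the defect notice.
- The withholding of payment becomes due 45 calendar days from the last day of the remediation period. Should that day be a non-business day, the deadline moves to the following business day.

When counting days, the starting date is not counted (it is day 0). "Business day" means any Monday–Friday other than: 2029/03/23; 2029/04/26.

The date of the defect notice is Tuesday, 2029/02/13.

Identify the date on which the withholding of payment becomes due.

From Tuesday, 2029/02/13, 3 business days (Feb 14, Feb 15, Feb 16, skipping weekends) brings us to Friday, 2029/02/16, which is the last day of the remediation period.
The date on which the withholding of payment becomes due: 45 calendar days after 2029/02/16 is 2029/04/02. 2029/04/02 is a Monday and is not a listed holiday, so no roll-forward applies.

2029/04/02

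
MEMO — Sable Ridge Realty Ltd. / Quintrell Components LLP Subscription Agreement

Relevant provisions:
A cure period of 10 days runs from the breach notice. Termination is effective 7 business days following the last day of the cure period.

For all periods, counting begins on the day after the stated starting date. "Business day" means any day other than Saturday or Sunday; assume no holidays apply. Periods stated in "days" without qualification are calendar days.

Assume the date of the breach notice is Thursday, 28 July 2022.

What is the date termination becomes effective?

16 August 2022

The last day of the cure period: 10 calendar days after 28 July 2022 is 7 August 2022.
The date termination becomes effective: counting 7 business days from Sunday, 7 August 2022 (Aug 8, Aug 9, Aug 10, Aug 11, Aug 12, Aug 15, Aug 16, skipping weekends) reaches Tuesday, 16 August 2022.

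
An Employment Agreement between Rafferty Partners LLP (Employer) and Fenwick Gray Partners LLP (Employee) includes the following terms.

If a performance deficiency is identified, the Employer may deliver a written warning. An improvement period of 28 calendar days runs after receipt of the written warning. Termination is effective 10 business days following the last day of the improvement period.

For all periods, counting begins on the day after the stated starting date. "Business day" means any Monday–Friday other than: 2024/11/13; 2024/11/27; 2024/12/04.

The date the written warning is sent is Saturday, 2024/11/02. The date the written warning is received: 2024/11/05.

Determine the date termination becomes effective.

2024/12/18

The last day of the improvement period: 28 calendar days after 2024/11/05 is 2024/12/03.
The date termination becomes effective: 10 business days after Tuesday, 2024/12/03, skipping weekends and the listed holiday on Dec 4 — Dec 5, Dec 6, Dec 9, Dec 10, Dec 11, Dec 12, Dec 13, Dec 16, Dec 17, Dec 18 — lands on Wednesday, 2024/12/18.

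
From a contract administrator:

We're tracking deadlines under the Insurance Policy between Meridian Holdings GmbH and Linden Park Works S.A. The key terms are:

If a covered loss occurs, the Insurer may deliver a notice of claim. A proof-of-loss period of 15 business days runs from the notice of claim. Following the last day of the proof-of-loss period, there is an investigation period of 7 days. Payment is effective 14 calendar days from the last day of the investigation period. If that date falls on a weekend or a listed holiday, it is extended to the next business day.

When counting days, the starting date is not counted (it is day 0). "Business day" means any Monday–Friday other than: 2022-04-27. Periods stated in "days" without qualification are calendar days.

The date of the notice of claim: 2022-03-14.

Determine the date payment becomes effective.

From Monday, 2022-03-14, 15 business days (Mar 15, Mar 16, Mar 17, Mar 18, …, Mar 31, Apr 1, Apr 4, skipping weekends) brings us to Monday, 2022-04-04, which is the last day of the proof-of-loss period.
The last day of the investigation period: 7 calendar days after 2022-04-04 is 2022-04-11.
The date payment becomes effective: 2022-04-11 + 14 days = 2022-04-25. 2022-04-25 is a Monday and is not a listed holiday, so no roll-forward applies.

2022-04-25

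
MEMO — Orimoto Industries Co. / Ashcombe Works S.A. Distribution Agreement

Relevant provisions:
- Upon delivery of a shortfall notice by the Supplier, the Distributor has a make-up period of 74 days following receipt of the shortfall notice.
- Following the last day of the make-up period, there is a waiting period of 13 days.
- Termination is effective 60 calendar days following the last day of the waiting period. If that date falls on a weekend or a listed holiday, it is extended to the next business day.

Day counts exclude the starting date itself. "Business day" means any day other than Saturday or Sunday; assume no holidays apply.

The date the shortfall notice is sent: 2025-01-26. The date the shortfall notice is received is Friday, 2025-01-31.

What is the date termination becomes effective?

The last day of the make-up period: 74 calendar days after 2025-01-31 is 2025-04-15.
The last day of the waiting period: 13 calendar days after 2025-04-15 is 2025-04-28.
Adding 60 calendar days to 2025-04-28 gives 2025-06-27, which is the date termination becomes effective. 2025-06-27 is a Friday, so no roll-forward applies.

2025-06-27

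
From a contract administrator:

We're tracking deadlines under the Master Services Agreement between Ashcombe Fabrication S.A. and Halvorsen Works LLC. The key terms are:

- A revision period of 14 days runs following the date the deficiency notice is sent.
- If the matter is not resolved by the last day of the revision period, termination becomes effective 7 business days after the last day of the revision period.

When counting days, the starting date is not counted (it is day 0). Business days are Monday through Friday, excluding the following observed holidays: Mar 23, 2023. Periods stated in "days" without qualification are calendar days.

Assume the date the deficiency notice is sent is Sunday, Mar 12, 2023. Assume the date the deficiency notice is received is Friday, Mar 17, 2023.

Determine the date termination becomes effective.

The last day of the revision period: Mar 12, 2023 + 14 days = Mar 26, 2023.
From Sunday, Mar 26, 2023, 7 business days (Mar 27, Mar 28, Mar 29, Mar 30, Mar 31, Apr 3, Apr 4, skipping weekends) brings us to Tuesday, Apr 4, 2023, which is the date termination becomes effective.

Apr 4, 2023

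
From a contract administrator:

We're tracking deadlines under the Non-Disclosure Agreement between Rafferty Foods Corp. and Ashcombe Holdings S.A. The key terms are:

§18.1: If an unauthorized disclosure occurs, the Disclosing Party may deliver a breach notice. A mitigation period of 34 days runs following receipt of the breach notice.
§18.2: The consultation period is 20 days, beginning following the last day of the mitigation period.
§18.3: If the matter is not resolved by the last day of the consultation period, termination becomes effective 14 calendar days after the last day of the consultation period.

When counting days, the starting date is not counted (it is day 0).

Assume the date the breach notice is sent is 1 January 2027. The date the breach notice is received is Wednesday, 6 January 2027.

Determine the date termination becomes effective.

The last day of the mitigation period: 6 January 2027 + 34 days = 9 February 2027.
The last day of the consultation period: 9 February 2027 + 20 days = 1 March 2027.
The date termination becomes effective: 14 calendar days after 1 March 2027 is 15 March 2027.

15 March 2027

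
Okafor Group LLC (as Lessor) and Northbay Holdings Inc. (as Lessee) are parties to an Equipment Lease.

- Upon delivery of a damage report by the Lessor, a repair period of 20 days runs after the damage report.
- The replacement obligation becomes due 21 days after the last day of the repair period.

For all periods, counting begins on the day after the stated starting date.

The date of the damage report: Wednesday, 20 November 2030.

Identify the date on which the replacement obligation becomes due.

31 December 2030

The last day of the repair period: 20 calendar days after 20 November 2030 is 10 December 2030.
The date on which the replacement obligation becomes due: 10 December 2030 + 21 days = 31 December 2030.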